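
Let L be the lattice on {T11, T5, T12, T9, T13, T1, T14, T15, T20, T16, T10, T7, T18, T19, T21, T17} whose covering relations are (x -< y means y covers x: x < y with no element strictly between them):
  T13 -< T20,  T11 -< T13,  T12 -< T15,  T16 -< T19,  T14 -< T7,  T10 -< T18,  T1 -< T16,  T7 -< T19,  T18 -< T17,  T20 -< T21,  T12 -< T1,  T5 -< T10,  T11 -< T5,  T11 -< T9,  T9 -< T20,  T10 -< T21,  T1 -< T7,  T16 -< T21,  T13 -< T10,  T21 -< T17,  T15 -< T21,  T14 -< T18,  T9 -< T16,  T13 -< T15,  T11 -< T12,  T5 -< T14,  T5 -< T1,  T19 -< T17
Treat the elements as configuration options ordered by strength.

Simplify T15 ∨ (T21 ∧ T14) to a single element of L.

T21 ∧ T14 = T5
T15 ∨ T5 = T21

T21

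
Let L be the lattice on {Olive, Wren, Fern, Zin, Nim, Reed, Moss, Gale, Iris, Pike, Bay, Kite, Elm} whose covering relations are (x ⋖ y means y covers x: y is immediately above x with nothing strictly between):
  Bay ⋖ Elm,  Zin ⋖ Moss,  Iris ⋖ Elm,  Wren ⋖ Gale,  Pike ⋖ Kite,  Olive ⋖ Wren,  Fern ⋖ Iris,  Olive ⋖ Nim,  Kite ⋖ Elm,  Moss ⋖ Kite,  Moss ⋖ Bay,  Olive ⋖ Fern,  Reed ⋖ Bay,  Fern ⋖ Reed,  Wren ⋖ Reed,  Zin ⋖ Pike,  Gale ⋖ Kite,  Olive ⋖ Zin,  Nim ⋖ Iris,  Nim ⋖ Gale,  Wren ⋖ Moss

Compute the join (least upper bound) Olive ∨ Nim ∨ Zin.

Common upper bounds of {Olive, Nim, Zin}: Elm, Kite.
The least among these is Kite.

Kite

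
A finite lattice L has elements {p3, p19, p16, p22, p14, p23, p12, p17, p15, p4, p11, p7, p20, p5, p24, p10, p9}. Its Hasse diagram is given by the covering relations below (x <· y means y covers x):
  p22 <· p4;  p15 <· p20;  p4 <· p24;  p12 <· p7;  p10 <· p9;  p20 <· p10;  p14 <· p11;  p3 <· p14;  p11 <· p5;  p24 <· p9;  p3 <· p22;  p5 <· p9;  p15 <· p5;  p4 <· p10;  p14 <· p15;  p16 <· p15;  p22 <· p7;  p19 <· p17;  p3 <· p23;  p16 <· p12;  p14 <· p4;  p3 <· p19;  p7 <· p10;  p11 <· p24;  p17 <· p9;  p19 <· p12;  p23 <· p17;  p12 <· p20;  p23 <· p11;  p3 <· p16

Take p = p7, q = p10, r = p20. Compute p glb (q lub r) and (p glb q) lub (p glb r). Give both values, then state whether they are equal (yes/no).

q lub r = p10, so p glb (q lub r) = p7 glb p10 = p7.
p glb q = p7 and p glb r = p12, so (p glb q) lub (p glb r) = p7 lub p12 = p7.
Equal: yes.

p7; p7; yes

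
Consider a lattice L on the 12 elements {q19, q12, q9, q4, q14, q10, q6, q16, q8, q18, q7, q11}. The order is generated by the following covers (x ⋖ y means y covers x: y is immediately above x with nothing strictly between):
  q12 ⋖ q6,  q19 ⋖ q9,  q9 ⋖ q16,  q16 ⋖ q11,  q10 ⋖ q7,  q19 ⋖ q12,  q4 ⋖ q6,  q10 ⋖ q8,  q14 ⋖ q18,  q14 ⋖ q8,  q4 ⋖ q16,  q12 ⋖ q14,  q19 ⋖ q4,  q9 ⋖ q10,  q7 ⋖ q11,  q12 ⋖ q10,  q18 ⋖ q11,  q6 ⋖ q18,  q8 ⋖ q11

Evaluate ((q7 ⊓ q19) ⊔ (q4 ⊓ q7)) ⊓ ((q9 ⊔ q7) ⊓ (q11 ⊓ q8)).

q7 ∧ q19 = q19
q4 ∧ q7 = q19
q19 ∨ q19 = q19
q9 ∨ q7 = q7
q11 ∧ q8 = q8
q7 ∧ q8 = q10
q19 ∧ q10 = q19

q19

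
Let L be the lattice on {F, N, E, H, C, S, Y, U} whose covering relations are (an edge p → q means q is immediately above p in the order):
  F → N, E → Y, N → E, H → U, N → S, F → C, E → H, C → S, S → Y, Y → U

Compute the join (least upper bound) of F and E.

Common upper bounds of {F, E}: E, H, U, Y.
The least among these is E.

E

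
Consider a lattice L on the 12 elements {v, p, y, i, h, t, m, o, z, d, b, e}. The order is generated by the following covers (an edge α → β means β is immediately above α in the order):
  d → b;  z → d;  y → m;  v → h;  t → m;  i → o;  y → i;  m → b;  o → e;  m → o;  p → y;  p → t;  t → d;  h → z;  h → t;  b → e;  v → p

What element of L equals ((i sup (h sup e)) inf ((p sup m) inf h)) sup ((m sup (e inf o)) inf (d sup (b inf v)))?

h ∨ e = e
i ∨ e = e
p ∨ m = m
m ∧ h = h
e ∧ h = h
e ∧ o = o
m ∨ o = o
b ∧ v = v
d ∨ v = d
o ∧ d = t
h ∨ t = t

t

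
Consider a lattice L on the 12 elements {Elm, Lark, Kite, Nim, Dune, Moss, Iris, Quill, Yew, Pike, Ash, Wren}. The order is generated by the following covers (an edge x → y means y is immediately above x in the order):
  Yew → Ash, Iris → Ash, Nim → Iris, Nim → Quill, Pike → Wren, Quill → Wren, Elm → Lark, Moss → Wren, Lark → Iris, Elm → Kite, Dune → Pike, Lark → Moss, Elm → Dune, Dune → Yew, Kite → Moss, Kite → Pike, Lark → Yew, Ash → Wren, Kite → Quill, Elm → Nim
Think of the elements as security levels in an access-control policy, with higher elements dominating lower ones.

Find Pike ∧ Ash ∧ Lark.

Elm

Common lower bounds of {Pike, Ash, Lark}: Elm.
The greatest among these is Elm.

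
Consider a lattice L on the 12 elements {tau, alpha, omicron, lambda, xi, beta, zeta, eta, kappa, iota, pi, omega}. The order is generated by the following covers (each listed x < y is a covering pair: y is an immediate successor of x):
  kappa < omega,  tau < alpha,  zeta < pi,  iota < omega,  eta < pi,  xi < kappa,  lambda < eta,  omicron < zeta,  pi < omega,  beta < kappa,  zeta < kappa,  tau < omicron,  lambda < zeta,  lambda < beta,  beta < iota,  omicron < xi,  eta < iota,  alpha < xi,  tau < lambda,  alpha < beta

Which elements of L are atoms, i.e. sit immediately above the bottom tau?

alpha, lambda, omicron

The atoms are exactly the elements that cover tau: alpha, lambda, omicron.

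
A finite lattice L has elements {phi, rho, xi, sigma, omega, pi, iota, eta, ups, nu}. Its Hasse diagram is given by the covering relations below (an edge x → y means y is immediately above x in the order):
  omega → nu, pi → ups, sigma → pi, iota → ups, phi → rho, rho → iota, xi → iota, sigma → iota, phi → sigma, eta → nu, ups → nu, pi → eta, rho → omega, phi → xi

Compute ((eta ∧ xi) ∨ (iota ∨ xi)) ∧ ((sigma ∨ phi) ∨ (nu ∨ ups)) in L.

iota

eta ∧ xi = phi
iota ∨ xi = iota
phi ∨ iota = iota
sigma ∨ phi = sigma
nu ∨ ups = nu
sigma ∨ nu = nu
iota ∧ nu = iota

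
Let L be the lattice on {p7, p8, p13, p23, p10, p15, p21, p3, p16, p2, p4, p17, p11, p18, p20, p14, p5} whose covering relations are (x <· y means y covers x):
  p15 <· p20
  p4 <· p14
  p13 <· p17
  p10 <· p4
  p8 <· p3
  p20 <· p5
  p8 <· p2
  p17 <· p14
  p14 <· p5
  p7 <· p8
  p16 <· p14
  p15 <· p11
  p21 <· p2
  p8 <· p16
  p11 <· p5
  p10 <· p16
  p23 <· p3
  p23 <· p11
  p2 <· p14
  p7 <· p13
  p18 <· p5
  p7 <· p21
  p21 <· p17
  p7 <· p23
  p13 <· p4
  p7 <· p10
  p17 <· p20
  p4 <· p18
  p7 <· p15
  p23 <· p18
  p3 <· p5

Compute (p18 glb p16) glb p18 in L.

p18 ∧ p16 = p10
p10 ∧ p18 = p10

p10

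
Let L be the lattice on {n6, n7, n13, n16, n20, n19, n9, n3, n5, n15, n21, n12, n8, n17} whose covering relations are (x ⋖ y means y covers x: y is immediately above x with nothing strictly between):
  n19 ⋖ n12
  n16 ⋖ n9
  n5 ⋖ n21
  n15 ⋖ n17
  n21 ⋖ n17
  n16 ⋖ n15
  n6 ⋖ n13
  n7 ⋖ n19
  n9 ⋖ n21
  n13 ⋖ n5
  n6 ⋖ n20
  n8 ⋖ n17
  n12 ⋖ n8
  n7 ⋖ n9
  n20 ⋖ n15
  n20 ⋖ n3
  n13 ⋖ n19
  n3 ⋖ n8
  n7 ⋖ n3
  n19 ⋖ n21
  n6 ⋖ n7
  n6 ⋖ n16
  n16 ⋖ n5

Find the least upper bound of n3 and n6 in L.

Common upper bounds of {n3, n6}: n17, n3, n8.
The least among these is n3.

n3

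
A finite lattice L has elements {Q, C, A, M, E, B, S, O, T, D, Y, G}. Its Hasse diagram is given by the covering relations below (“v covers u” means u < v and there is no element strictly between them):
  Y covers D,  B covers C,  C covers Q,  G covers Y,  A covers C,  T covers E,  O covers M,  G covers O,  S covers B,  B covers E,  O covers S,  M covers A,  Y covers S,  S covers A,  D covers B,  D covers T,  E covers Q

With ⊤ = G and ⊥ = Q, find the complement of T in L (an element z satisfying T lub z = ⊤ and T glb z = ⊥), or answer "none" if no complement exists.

M

Need z with T ∨ z = G and T ∧ z = Q.
Checking each element gives: M.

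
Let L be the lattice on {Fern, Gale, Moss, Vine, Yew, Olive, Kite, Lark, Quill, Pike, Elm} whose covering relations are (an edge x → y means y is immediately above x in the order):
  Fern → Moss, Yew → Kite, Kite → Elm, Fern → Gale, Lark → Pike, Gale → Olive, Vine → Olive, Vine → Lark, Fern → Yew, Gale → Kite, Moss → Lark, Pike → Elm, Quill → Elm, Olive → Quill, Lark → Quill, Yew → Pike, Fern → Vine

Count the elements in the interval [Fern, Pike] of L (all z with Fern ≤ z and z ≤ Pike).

6

The interval [Fern, Pike] = {Fern, Lark, Moss, Pike, Vine, Yew}, which has 6 elements.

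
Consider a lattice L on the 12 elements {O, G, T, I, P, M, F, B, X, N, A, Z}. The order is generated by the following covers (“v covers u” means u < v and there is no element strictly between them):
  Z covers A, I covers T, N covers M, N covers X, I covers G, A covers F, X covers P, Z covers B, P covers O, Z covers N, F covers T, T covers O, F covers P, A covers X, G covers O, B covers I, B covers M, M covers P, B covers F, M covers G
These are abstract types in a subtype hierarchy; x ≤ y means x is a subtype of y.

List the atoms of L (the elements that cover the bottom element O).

The atoms are exactly the elements that cover O: G, P, T.

G, P, T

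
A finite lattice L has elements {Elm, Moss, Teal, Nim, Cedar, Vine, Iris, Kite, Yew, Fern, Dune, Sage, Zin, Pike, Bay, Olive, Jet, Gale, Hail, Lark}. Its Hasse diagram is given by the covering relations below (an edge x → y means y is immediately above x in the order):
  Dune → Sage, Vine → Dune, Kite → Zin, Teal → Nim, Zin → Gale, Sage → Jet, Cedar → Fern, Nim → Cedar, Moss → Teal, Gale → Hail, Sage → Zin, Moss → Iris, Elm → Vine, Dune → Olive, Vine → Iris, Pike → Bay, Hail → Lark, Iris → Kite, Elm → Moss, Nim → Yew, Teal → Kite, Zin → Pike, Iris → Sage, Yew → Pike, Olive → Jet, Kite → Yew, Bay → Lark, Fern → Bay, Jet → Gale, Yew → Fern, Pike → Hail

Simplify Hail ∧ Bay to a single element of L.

Pike

Hail ∧ Bay = Pike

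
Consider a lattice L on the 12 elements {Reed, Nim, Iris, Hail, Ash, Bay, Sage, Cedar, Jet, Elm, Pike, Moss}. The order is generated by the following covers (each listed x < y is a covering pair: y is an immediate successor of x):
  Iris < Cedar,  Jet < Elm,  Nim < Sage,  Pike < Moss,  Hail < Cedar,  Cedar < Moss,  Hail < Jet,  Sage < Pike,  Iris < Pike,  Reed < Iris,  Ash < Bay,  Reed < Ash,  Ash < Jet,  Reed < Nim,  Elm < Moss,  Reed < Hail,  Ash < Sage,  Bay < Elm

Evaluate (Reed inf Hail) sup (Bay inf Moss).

Bay

Reed ∧ Hail = Reed
Bay ∧ Moss = Bay
Reed ∨ Bay = Bay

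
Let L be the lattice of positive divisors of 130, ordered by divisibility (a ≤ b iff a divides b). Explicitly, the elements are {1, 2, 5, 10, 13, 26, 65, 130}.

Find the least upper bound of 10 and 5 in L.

In the divisibility order, the join is the least common multiple: lcm(10, 5) = 10.

10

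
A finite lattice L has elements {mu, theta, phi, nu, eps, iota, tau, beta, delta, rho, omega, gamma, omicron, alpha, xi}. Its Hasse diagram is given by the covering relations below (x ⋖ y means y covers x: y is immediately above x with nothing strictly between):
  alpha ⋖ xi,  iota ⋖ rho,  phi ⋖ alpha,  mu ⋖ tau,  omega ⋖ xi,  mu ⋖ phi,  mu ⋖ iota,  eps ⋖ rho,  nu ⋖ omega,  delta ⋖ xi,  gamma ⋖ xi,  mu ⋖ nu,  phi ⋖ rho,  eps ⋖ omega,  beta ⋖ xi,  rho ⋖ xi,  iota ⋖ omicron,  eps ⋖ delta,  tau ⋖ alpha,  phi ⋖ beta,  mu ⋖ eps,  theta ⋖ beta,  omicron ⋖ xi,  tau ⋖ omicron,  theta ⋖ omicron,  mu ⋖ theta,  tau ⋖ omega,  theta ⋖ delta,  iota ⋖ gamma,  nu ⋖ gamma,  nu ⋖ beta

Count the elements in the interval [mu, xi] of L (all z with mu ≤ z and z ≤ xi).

15

The interval [mu, xi] = {alpha, beta, delta, eps, gamma, iota, mu, nu, omega, omicron, phi, rho, tau, theta, xi}, which has 15 elements.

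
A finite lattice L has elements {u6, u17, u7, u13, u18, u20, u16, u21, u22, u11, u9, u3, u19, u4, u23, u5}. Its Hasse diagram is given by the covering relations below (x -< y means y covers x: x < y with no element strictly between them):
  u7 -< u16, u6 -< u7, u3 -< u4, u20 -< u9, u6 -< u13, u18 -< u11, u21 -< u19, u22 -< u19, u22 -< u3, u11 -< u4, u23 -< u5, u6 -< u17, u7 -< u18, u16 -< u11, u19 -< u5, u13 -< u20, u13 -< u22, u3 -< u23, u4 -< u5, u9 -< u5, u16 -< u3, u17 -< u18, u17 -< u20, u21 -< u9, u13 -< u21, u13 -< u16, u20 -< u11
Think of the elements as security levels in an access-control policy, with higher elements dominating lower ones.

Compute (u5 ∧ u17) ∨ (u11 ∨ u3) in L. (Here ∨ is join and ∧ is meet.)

u5 ∧ u17 = u17
u11 ∨ u3 = u4
u17 ∨ u4 = u4

u4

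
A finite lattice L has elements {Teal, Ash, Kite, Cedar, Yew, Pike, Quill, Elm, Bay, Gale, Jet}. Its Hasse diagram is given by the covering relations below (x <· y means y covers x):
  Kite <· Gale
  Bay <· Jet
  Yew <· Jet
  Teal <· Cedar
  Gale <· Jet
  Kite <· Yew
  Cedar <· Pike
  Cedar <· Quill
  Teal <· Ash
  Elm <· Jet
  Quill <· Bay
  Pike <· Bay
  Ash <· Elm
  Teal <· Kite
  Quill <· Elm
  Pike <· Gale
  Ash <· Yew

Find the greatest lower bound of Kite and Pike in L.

Common lower bounds of {Kite, Pike}: Teal.
The greatest among these is Teal.

Teal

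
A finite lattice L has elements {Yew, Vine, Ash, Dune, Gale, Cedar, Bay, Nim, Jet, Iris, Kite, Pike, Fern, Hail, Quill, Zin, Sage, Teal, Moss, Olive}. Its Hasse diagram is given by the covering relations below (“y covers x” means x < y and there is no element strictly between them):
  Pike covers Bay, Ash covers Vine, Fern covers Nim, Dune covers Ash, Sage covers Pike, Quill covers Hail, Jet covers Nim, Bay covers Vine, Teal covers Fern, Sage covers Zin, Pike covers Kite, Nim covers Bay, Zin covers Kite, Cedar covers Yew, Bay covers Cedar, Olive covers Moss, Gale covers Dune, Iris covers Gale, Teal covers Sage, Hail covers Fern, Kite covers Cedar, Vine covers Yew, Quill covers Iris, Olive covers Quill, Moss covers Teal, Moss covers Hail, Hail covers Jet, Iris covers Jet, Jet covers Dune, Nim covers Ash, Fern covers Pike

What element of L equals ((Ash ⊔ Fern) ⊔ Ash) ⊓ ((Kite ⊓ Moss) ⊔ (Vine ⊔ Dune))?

Fern

Ash ∨ Fern = Fern
Fern ∨ Ash = Fern
Kite ∧ Moss = Kite
Vine ∨ Dune = Dune
Kite ∨ Dune = Hail
Fern ∧ Hail = Fern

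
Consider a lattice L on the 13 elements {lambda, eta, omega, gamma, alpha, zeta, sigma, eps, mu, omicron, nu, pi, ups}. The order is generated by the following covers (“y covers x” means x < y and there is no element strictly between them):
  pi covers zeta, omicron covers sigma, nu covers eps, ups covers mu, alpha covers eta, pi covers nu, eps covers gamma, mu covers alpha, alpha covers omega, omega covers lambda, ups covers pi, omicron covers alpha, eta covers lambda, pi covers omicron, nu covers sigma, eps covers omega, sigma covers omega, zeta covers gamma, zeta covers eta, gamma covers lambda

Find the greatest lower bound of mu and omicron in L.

alpha

Common lower bounds of {mu, omicron}: alpha, eta, lambda, omega.
The greatest among these is alpha.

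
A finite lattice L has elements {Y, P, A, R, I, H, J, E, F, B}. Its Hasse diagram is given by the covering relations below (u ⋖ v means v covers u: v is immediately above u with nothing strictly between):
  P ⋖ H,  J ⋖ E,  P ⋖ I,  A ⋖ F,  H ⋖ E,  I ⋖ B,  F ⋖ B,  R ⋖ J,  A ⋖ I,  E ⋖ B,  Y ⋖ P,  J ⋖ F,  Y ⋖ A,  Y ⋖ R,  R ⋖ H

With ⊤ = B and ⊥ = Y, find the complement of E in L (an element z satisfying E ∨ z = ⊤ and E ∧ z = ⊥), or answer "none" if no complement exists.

A

Need z with E ∨ z = B and E ∧ z = Y.
Checking each element gives: A.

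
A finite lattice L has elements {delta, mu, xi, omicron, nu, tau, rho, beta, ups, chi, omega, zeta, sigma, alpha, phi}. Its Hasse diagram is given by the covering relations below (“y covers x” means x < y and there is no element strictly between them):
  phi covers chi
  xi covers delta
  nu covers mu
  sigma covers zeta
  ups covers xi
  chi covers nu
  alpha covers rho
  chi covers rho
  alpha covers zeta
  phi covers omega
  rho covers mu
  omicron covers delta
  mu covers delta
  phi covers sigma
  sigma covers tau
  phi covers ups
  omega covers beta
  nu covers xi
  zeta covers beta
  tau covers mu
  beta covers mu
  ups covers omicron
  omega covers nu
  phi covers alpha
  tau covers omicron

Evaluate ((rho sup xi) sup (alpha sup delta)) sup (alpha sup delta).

rho ∨ xi = chi
alpha ∨ delta = alpha
chi ∨ alpha = phi
alpha ∨ delta = alpha
phi ∨ alpha = phi

phi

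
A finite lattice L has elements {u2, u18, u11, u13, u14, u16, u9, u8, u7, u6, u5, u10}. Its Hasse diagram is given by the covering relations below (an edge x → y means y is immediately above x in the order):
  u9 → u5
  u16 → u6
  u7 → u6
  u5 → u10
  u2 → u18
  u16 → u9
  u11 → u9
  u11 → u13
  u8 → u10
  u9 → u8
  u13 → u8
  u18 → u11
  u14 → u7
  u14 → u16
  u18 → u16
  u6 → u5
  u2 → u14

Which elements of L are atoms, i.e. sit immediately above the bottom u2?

The atoms are exactly the elements that cover u2: u14, u18.

u14, u18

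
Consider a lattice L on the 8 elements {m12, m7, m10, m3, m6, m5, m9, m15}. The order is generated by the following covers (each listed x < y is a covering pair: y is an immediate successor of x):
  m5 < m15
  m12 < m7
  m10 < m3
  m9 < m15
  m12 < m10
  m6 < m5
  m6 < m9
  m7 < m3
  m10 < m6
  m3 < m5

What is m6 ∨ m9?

Common upper bounds of {m6, m9}: m15, m9.
The least among these is m9.

m9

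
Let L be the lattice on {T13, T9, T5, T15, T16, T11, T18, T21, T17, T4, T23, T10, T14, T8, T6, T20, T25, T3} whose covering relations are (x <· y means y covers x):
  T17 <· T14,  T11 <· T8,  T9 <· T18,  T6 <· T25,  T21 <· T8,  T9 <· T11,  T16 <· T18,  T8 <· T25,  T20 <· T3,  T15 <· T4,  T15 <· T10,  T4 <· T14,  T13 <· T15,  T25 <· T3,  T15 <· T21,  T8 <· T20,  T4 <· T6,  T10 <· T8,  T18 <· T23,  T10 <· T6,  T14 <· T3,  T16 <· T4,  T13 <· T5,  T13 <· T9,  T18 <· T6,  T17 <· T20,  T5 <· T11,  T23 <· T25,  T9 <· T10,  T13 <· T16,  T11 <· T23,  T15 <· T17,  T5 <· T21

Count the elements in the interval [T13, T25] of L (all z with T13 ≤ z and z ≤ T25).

14

The interval [T13, T25] = {T10, T11, T13, T15, T16, T18, T21, T23, T25, T4, T5, T6, T8, T9}, which has 14 elements.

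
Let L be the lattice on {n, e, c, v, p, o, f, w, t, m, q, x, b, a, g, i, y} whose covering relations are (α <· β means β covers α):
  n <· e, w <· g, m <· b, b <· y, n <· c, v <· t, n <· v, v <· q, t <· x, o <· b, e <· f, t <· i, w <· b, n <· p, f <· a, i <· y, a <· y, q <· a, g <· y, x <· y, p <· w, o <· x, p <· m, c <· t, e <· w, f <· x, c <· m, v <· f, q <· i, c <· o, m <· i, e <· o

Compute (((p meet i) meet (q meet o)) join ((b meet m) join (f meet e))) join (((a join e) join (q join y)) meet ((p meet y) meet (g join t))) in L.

p ∧ i = p
q ∧ o = n
p ∧ n = n
b ∧ m = m
f ∧ e = e
m ∨ e = b
n ∨ b = b
a ∨ e = a
q ∨ y = y
a ∨ y = y
p ∧ y = p
g ∨ t = y
p ∧ y = p
y ∧ p = p
b ∨ p = b

b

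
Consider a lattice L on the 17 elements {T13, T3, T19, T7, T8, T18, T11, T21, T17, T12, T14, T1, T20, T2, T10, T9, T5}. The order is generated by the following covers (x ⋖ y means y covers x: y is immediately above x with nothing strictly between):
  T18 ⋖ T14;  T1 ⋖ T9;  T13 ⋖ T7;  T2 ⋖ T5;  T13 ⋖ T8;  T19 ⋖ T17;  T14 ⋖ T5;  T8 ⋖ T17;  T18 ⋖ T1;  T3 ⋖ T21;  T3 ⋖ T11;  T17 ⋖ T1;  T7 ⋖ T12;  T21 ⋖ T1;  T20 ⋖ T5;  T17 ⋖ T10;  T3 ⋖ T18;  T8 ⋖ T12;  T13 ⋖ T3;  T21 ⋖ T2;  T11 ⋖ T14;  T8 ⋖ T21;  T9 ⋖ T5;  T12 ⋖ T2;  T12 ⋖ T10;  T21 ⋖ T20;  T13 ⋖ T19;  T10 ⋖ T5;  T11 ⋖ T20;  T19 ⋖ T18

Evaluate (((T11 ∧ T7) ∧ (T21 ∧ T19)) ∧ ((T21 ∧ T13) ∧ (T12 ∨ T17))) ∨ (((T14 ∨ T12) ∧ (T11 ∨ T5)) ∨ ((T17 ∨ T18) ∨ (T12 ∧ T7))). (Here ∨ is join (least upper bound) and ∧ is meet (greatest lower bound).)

T11 ∧ T7 = T13
T21 ∧ T19 = T13
T13 ∧ T13 = T13
T21 ∧ T13 = T13
T12 ∨ T17 = T10
T13 ∧ T10 = T13
T13 ∧ T13 = T13
T14 ∨ T12 = T5
T11 ∨ T5 = T5
T5 ∧ T5 = T5
T17 ∨ T18 = T1
T12 ∧ T7 = T7
T1 ∨ T7 = T5
T5 ∨ T5 = T5
T13 ∨ T5 = T5

T5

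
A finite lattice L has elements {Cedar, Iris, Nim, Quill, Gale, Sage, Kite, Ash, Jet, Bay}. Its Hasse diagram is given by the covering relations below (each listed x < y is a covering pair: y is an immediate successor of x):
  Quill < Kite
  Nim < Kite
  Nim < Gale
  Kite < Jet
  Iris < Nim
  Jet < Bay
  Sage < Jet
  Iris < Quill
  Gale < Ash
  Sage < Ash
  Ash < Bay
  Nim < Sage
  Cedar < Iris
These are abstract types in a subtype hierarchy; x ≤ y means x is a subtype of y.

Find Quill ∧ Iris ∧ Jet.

Common lower bounds of {Quill, Iris, Jet}: Cedar, Iris.
The greatest among these is Iris.

Iris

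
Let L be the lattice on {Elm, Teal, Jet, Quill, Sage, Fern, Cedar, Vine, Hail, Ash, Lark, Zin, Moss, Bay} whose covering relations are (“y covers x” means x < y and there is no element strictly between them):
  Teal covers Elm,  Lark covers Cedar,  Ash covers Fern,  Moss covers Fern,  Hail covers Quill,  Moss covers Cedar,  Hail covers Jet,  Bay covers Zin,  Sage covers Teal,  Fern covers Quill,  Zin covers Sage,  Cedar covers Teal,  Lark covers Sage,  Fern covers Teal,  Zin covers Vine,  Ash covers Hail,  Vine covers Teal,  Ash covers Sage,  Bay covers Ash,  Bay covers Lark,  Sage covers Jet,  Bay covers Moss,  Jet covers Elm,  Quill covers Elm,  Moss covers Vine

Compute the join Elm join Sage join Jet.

Common upper bounds of {Elm, Sage, Jet}: Ash, Bay, Lark, Sage, Zin.
The least among these is Sage.

Sage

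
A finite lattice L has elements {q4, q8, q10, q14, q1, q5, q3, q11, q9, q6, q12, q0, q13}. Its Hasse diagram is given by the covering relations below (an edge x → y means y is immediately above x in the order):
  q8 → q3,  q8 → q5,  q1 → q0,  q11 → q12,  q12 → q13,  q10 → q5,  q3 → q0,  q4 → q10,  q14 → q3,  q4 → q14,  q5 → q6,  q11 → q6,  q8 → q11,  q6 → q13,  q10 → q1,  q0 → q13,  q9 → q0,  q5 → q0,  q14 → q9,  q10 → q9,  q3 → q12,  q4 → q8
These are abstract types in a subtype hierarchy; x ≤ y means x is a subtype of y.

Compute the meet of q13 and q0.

Common lower bounds of {q13, q0}: q0, q1, q10, q14, q3, q4, q5, q8, q9.
The greatest among these is q0.

q0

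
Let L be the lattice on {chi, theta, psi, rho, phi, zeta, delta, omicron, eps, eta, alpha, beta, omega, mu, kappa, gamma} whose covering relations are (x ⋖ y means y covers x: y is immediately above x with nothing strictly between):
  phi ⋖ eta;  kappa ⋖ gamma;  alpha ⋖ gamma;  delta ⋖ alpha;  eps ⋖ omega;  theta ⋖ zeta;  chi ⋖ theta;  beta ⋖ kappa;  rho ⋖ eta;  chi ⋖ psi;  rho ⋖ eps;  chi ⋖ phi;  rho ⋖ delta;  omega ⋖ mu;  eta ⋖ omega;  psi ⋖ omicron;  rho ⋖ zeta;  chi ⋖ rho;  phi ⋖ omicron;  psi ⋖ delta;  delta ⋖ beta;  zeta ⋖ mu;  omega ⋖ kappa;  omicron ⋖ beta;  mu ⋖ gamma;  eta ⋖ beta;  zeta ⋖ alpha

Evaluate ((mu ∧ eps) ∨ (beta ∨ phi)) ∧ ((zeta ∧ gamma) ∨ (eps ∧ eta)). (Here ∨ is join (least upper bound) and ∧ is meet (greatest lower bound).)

rho

mu ∧ eps = eps
beta ∨ phi = beta
eps ∨ beta = kappa
zeta ∧ gamma = zeta
eps ∧ eta = rho
zeta ∨ rho = zeta
kappa ∧ zeta = rho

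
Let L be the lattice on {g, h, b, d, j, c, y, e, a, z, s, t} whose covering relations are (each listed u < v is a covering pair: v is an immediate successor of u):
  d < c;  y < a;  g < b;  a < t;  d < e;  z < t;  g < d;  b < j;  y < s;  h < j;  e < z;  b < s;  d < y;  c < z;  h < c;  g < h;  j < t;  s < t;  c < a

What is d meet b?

g

Common lower bounds of {d, b}: g.
The greatest among these is g.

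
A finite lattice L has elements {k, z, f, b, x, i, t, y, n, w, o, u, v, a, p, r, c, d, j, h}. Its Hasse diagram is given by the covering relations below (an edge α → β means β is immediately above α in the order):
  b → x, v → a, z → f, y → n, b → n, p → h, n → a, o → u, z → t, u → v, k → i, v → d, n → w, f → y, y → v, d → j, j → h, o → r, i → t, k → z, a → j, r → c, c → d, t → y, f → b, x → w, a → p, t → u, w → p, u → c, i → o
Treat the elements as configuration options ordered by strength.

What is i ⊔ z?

Common upper bounds of {i, z}: a, c, d, h, j, n, p, t, u, v, w, y.
The least among these is t.

t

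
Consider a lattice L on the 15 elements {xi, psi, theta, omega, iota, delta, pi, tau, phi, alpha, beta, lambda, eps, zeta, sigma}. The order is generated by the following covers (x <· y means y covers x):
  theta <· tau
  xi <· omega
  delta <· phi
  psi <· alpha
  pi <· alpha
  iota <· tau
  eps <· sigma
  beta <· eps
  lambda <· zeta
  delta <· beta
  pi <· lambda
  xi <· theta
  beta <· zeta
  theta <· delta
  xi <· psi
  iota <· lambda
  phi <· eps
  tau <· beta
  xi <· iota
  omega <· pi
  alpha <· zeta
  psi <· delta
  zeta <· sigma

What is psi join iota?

Common upper bounds of {psi, iota}: beta, eps, sigma, zeta.
The least among these is beta.

beta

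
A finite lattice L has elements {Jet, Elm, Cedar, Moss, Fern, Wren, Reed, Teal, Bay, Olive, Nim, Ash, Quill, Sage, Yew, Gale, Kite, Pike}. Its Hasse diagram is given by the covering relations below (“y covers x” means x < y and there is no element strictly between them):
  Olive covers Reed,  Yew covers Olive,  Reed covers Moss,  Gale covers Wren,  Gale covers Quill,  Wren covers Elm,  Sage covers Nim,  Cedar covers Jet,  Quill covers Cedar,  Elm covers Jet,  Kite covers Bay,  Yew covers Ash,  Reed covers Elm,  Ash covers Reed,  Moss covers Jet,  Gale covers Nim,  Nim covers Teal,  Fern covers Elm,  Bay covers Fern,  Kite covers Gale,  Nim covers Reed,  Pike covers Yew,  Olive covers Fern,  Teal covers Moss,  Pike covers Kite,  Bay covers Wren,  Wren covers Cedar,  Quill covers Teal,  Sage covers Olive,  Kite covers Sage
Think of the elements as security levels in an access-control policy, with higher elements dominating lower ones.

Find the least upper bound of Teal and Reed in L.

Nim

Common upper bounds of {Teal, Reed}: Gale, Kite, Nim, Pike, Sage.
The least among these is Nim.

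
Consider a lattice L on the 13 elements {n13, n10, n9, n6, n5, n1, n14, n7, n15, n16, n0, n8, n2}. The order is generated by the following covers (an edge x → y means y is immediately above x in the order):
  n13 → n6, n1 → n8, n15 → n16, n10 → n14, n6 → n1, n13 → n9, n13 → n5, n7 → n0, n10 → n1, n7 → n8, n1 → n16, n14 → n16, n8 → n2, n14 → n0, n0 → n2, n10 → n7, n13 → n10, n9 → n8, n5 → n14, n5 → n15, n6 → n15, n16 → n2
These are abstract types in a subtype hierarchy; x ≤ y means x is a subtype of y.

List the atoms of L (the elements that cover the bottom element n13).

n10, n5, n6, n9

The atoms are exactly the elements that cover n13: n10, n5, n6, n9.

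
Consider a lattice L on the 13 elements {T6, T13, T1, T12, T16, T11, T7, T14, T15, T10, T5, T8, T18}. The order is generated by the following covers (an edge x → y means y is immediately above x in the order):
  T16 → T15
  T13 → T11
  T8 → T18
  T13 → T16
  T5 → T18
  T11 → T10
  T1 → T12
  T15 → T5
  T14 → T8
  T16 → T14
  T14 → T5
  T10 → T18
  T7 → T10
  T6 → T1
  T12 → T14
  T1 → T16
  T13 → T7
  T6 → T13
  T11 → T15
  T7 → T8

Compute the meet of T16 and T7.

T13

Common lower bounds of {T16, T7}: T13, T6.
The greatest among these is T13.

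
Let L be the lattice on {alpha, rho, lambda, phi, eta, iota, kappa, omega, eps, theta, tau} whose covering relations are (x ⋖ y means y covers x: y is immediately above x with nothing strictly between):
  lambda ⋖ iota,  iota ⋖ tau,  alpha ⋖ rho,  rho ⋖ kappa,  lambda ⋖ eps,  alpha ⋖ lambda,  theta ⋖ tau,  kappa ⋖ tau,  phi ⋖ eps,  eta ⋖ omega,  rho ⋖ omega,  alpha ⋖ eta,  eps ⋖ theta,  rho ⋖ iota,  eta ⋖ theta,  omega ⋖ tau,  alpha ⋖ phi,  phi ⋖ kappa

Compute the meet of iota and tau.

Common lower bounds of {iota, tau}: alpha, iota, lambda, rho.
The greatest among these is iota.

iota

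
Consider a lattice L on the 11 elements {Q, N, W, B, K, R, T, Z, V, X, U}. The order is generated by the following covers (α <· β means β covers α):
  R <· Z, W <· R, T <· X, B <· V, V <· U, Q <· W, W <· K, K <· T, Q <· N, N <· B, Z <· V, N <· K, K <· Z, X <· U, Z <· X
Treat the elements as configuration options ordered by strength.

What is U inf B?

B

Common lower bounds of {U, B}: B, N, Q.
The greatest among these is B.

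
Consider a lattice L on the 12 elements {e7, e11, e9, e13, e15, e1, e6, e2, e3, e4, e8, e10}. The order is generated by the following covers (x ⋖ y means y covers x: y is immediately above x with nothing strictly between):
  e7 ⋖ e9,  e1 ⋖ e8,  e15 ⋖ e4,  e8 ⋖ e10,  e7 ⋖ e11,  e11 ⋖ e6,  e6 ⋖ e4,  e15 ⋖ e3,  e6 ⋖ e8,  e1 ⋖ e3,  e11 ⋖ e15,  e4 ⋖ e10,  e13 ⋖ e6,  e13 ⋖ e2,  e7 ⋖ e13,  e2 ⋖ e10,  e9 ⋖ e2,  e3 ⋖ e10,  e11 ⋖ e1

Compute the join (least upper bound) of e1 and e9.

e10

Common upper bounds of {e1, e9}: e10.
The least among these is e10.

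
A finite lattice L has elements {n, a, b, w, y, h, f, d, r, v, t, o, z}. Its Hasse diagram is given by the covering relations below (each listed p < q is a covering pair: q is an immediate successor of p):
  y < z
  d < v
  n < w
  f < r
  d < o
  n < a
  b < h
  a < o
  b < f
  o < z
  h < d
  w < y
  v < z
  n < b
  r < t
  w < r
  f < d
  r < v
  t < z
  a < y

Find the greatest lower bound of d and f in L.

Common lower bounds of {d, f}: b, f, n.
The greatest among these is f.

f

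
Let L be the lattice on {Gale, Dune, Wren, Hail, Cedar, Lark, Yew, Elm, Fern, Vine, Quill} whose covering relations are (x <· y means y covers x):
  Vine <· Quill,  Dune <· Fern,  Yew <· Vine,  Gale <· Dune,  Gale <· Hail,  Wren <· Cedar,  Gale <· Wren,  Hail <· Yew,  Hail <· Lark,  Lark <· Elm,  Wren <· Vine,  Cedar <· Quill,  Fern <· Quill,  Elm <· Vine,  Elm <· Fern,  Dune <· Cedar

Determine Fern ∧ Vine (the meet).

Common lower bounds of {Fern, Vine}: Elm, Gale, Hail, Lark.
The greatest among these is Elm.

Elm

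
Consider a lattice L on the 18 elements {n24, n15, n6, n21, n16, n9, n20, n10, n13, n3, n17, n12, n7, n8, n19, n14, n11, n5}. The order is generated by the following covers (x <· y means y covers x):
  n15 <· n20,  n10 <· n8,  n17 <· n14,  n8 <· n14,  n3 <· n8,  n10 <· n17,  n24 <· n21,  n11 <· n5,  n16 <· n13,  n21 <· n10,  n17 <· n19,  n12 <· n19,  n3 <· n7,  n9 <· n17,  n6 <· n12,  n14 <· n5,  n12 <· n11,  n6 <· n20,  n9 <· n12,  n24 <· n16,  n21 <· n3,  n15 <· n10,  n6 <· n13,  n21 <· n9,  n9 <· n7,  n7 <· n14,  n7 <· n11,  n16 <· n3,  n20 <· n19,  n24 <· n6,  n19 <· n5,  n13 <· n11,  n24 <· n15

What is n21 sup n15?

Common upper bounds of {n21, n15}: n10, n14, n17, n19, n5, n8.
The least among these is n10.

n10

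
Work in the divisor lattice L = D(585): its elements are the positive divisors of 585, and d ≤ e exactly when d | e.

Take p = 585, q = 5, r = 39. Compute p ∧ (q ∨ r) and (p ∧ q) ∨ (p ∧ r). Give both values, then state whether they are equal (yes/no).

195; 195; yes

q ∨ r = 195, so p ∧ (q ∨ r) = 585 ∧ 195 = 195.
p ∧ q = 5 and p ∧ r = 39, so (p ∧ q) ∨ (p ∧ r) = 5 ∨ 39 = 195.
Equal: yes.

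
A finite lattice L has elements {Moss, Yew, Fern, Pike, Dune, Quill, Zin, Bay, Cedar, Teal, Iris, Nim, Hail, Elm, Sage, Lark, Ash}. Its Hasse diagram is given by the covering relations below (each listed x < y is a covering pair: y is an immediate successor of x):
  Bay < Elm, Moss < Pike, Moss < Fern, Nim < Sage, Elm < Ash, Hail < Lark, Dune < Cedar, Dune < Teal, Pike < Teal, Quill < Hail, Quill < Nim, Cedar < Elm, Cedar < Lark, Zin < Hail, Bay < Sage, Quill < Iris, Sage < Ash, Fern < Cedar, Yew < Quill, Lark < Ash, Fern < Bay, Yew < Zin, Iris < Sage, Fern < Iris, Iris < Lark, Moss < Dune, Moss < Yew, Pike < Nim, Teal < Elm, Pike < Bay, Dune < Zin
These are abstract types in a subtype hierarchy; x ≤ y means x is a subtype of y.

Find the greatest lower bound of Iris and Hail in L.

Quill

Common lower bounds of {Iris, Hail}: Moss, Quill, Yew.
The greatest among these is Quill.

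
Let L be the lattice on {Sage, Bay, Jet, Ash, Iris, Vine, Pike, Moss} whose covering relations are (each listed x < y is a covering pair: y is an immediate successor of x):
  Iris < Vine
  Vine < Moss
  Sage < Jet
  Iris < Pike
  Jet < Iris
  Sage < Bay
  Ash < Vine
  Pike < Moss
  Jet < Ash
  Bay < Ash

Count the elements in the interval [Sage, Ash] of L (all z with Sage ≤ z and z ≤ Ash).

The interval [Sage, Ash] = {Ash, Bay, Jet, Sage}, which has 4 elements.

4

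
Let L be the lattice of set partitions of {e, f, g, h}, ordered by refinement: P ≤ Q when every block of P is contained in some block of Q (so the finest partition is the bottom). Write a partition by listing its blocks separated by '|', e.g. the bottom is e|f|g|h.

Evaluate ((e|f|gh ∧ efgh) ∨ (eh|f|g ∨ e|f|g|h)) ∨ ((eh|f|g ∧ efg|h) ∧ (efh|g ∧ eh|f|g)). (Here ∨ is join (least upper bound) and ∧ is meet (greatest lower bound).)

e|f|gh ∧ efgh = e|f|gh
eh|f|g ∨ e|f|g|h = eh|f|g
e|f|gh ∨ eh|f|g = egh|f
eh|f|g ∧ efg|h = e|f|g|h
efh|g ∧ eh|f|g = eh|f|g
e|f|g|h ∧ eh|f|g = e|f|g|h
egh|f ∨ e|f|g|h = egh|f

egh|f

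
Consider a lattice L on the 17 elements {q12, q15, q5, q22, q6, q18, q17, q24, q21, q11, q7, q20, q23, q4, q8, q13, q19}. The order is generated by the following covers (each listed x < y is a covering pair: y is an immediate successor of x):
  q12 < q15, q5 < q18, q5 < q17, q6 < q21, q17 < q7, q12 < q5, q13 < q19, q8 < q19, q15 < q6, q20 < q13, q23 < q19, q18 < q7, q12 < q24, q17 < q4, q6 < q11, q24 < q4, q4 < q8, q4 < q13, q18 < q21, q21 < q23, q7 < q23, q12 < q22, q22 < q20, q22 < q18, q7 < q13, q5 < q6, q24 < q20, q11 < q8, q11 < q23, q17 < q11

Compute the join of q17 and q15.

q11

Common upper bounds of {q17, q15}: q11, q19, q23, q8.
The least among these is q11.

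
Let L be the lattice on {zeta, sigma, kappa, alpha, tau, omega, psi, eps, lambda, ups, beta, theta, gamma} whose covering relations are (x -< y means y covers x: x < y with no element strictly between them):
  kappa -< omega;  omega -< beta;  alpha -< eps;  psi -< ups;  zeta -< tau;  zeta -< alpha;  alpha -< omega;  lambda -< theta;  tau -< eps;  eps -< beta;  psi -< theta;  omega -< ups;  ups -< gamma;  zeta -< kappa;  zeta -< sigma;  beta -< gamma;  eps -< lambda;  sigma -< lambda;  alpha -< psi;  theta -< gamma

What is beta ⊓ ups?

Common lower bounds of {beta, ups}: alpha, kappa, omega, zeta.
The greatest among these is omega.

omega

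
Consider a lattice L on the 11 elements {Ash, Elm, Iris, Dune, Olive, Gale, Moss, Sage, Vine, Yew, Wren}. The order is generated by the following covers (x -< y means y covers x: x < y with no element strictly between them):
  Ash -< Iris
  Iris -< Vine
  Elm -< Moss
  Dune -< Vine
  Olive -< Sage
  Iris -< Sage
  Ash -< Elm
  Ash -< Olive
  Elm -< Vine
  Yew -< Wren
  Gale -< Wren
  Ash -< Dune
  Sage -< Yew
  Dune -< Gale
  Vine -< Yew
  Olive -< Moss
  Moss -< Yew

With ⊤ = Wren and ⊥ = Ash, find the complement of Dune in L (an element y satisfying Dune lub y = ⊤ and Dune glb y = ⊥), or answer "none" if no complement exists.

none

For every candidate y, either Dune ∨ y ≠ Wren or Dune ∧ y ≠ Ash; no complement exists.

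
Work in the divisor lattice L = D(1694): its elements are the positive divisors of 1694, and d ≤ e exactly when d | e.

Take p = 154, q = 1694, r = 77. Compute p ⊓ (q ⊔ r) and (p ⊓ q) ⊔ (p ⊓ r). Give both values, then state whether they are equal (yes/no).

q ⊔ r = 1694, so p ⊓ (q ⊔ r) = 154 ⊓ 1694 = 154.
p ⊓ q = 154 and p ⊓ r = 77, so (p ⊓ q) ⊔ (p ⊓ r) = 154 ⊔ 77 = 154.
Equal: yes.

154; 154; yes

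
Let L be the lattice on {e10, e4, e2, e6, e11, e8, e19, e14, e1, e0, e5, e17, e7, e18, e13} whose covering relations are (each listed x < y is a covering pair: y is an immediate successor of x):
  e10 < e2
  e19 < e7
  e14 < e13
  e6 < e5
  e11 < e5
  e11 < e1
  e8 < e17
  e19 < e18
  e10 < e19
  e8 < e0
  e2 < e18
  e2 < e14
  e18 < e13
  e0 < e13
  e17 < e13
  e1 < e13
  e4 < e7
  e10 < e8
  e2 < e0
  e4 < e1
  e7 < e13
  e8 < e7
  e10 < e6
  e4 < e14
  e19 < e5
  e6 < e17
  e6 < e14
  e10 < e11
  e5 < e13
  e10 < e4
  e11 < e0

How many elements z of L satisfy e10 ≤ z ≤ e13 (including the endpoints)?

15

The interval [e10, e13] = {e0, e1, e10, e11, e13, e14, e17, e18, e19, e2, e4, e5, e6, e7, e8}, which has 15 elements.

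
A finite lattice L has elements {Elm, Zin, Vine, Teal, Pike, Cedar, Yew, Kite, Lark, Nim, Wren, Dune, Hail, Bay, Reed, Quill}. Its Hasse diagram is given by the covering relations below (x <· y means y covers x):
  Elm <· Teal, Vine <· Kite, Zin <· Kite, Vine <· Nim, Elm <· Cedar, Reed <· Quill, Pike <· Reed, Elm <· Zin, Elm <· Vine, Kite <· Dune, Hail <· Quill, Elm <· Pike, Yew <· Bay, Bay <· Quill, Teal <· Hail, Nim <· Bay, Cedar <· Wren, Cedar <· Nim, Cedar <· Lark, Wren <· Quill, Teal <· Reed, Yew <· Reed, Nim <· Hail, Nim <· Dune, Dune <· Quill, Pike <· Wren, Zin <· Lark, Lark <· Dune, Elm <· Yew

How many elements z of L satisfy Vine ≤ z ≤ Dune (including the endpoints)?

4

The interval [Vine, Dune] = {Dune, Kite, Nim, Vine}, which has 4 elements.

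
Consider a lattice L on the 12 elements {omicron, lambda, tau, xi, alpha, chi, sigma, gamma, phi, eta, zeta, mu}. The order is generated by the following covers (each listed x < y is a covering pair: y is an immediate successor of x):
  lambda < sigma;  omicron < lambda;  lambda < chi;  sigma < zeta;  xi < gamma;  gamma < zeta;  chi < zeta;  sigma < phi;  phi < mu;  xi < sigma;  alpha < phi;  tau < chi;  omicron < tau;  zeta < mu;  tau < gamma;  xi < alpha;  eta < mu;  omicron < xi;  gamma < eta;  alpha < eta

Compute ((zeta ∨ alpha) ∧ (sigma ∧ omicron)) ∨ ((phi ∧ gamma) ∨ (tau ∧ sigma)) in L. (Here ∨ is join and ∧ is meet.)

zeta ∨ alpha = mu
sigma ∧ omicron = omicron
mu ∧ omicron = omicron
phi ∧ gamma = xi
tau ∧ sigma = omicron
xi ∨ omicron = xi
omicron ∨ xi = xi

xi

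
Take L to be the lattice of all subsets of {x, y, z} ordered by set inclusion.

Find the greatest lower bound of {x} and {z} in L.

Common lower bounds of {{x}, {z}}: ∅.
The greatest among these is ∅.

∅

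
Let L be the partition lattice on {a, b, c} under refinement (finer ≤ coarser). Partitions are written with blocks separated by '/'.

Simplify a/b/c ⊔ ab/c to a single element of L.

ab/c

a/b/c ∨ ab/c = ab/c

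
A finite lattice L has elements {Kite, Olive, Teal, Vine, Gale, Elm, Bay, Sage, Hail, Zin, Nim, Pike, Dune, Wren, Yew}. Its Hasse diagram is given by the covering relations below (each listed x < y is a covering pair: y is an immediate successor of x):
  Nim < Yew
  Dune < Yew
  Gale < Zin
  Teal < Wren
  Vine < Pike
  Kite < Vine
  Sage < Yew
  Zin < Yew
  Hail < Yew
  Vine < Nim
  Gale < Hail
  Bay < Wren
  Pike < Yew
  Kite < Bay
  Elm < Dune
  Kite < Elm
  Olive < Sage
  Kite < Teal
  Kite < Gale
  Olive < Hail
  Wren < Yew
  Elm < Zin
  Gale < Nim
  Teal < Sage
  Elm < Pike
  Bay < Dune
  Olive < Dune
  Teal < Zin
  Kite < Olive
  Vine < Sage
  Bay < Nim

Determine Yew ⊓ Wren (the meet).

Wren

Common lower bounds of {Yew, Wren}: Bay, Kite, Teal, Wren.
The greatest among these is Wren.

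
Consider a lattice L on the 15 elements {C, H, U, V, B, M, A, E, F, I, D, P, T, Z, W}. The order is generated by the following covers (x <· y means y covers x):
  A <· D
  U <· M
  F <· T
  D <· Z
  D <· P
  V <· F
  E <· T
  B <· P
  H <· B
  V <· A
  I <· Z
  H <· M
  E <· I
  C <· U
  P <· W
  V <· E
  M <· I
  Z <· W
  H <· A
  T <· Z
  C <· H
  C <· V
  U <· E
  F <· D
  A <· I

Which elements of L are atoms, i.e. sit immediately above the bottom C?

The atoms are exactly the elements that cover C: H, U, V.

H, U, V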